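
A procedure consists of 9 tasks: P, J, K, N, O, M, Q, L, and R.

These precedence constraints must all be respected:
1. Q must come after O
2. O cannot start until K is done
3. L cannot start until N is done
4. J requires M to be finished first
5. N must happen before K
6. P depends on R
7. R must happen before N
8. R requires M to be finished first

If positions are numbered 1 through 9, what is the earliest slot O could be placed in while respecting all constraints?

5

The tasks that are forced before O, directly or transitively, are K, N, M, R. That's 4 tasks.
So at minimum 4 tasks come before O, putting O no earlier than position 5. That position is achievable by scheduling exactly those predecessors first.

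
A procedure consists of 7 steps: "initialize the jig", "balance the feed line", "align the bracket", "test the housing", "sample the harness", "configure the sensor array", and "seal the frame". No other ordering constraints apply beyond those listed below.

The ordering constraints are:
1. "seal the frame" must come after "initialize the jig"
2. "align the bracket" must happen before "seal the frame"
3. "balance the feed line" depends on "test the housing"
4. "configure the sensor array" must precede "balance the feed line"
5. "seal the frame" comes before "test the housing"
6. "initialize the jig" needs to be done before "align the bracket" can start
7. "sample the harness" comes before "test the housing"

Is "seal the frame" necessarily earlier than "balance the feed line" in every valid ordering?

Yes

Following the dependencies: "seal the frame" → "test the housing" → "balance the feed line".
So "seal the frame" must precede "balance the feed line" in any valid ordering.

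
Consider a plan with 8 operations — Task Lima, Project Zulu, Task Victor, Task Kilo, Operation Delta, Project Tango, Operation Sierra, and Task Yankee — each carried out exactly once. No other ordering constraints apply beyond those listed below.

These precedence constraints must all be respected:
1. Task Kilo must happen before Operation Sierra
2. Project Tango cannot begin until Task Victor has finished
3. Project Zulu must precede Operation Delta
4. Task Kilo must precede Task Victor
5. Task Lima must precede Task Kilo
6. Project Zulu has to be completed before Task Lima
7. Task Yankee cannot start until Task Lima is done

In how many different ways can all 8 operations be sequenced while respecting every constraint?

105

Only Project Zulu has no prerequisites, so it must go first.
Counting all ways to extend the partial order to a total order gives 105.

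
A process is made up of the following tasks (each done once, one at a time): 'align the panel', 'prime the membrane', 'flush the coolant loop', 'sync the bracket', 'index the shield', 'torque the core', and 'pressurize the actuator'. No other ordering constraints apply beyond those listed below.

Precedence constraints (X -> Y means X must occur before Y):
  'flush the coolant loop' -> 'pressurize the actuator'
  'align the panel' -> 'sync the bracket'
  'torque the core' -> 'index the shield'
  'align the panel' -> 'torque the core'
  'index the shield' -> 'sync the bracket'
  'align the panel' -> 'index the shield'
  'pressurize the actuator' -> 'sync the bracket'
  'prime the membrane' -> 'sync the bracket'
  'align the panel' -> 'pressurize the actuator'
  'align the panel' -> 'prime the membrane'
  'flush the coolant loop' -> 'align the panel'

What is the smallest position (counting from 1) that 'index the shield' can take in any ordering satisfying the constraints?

4

Every task that must precede 'index the shield' has to come before it. Tracing all chains that end at 'index the shield', those tasks are: 'align the panel', 'flush the coolant loop', 'torque the core' — 3 in total.
With 3 mandatory predecessors, the earliest 'index the shield' can sit is position 3+1 = 4, and placing just those 3 first achieves it.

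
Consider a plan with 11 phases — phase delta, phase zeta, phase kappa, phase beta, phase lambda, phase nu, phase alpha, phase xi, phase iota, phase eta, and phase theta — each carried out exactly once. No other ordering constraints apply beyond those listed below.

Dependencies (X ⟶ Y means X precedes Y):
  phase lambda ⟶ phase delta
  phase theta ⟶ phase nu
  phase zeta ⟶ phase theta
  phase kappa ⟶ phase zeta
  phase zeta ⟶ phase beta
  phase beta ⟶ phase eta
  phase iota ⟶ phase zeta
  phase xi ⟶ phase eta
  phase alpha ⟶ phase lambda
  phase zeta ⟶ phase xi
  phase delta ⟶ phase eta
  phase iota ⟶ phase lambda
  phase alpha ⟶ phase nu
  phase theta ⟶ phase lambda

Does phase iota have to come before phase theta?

Tracing the constraints gives a chain: phase iota → phase zeta → phase theta.
Hence phase iota necessarily comes before phase theta.

Yes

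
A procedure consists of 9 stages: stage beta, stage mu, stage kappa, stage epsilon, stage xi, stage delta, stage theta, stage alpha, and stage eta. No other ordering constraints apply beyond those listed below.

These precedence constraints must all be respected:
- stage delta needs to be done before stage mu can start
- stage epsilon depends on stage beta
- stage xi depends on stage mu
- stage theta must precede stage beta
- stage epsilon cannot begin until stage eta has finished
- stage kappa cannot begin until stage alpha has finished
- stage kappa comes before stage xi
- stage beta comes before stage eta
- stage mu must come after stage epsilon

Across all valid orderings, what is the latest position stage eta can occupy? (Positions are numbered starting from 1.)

6

Following every chain forward from stage eta, the stages that must come later are stage mu, stage epsilon, stage xi — 3 of them.
With 3 mandatory successors out of 9 stages total, the latest slot for stage eta is 9−3 = 6, and it's reachable by doing all non-successors before stage eta.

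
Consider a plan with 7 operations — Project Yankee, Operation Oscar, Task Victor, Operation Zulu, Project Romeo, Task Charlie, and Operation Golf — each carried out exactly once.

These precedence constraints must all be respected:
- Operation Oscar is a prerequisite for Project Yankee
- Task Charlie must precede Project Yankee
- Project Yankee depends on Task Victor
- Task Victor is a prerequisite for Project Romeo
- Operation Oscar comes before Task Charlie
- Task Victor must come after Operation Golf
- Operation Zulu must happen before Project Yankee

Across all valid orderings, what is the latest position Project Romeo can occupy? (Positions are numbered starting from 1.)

7

No constraint forces any operation after Project Romeo, so it can be placed last, in position 7.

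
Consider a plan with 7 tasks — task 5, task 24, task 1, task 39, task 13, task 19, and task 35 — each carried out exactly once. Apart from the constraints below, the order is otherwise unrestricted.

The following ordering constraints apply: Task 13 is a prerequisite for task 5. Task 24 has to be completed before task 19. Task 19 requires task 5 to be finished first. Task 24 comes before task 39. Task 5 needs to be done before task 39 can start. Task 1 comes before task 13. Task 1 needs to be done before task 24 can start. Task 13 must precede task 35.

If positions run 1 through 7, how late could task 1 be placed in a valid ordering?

The tasks that are forced after task 1, directly or by a chain of constraints, are task 5, task 24, task 39, task 13, task 19, task 35. That's 6 tasks.
With 6 mandatory successors out of 7 tasks total, the latest slot for task 1 is 7−6 = 1, and it's reachable by doing all non-successors before task 1.

1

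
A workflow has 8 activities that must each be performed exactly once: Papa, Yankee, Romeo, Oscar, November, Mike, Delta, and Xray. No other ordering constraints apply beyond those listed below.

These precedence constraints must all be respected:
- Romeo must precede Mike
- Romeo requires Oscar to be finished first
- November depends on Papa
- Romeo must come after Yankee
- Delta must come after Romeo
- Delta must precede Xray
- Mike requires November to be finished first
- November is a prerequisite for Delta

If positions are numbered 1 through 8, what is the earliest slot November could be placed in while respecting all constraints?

Working backwards through the constraints from November, its only required predecessor is Papa.
So at minimum 1 activity comes before November, putting November no earlier than position 2. That position is achievable by scheduling exactly that predecessor first.

2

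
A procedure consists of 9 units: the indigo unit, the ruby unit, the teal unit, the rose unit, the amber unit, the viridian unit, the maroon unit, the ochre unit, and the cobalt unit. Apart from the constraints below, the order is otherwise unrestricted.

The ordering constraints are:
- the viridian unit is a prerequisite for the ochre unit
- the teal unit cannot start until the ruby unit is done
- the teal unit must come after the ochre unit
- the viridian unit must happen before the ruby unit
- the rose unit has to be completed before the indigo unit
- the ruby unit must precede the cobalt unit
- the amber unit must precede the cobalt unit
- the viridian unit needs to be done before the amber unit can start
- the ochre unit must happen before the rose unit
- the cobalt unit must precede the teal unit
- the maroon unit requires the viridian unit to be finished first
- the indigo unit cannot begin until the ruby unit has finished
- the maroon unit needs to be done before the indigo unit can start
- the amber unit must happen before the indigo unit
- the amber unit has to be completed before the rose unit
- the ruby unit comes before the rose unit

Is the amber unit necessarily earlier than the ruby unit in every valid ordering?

No

Nothing in the constraints links the amber unit and the ruby unit; they are unordered relative to each other.
There exist valid orderings with the ruby unit before the amber unit, so the amber unit is not required to come first.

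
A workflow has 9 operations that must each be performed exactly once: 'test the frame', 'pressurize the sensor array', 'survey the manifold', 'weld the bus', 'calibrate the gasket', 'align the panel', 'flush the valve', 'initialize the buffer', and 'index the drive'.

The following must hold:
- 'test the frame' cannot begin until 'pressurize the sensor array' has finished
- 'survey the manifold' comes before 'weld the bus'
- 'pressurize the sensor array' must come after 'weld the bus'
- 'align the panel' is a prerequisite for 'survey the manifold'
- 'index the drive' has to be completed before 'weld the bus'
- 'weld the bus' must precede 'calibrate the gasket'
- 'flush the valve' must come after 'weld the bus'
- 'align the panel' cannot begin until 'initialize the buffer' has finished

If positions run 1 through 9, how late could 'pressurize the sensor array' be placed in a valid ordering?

Following the constraints forward from 'pressurize the sensor array', its only required successor is 'test the frame'.
With 1 mandatory successor out of 9 operations total, the latest slot for 'pressurize the sensor array' is 9−1 = 8, and it's reachable by doing all non-successors before 'pressurize the sensor array'.

8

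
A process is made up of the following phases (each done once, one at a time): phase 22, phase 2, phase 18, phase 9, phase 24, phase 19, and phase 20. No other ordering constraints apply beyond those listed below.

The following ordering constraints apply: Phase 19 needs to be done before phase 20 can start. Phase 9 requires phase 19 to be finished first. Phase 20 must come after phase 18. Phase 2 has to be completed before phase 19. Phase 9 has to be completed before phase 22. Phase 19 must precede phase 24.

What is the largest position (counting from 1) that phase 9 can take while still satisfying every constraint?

6

Following the constraints forward from phase 9, its only required successor is phase 22.
With 1 mandatory successor out of 7 phases total, the latest slot for phase 9 is 7−1 = 6, and it's reachable by doing all non-successors before phase 9.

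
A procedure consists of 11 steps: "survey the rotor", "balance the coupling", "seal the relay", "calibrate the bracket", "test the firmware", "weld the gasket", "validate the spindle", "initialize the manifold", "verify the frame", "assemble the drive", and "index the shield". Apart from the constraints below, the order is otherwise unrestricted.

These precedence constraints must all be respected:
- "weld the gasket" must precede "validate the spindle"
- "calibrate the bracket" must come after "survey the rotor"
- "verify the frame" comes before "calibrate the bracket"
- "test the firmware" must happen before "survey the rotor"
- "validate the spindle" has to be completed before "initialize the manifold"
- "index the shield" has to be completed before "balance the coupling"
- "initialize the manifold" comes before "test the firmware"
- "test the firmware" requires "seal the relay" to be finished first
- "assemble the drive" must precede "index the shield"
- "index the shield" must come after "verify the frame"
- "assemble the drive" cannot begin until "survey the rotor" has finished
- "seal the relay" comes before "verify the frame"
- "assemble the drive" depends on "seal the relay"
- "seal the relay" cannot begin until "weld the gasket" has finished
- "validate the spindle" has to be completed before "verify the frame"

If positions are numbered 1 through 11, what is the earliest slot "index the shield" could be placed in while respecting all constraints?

9

Working backwards through the constraints from "index the shield", its full set of required predecessors is "survey the rotor", "seal the relay", "test the firmware", "weld the gasket", "validate the spindle", "initialize the manifold", "verify the frame", "assemble the drive" — 8 of them.
So at minimum 8 steps come before "index the shield", putting "index the shield" no earlier than position 9. That position is achievable by scheduling exactly those predecessors first.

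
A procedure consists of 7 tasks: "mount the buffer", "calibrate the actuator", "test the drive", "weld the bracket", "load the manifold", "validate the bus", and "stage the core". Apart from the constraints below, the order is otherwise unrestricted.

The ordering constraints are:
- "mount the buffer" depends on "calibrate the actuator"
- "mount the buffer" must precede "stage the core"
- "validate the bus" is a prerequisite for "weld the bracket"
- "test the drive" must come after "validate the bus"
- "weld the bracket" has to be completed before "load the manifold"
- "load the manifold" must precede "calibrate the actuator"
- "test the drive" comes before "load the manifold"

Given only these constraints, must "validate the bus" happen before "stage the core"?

Yes

Chaining the stated constraints: "validate the bus" → "test the drive" → "load the manifold" → "calibrate the actuator" → "mount the buffer" → "stage the core".
That forces "validate the bus" before "stage the core" in every valid schedule.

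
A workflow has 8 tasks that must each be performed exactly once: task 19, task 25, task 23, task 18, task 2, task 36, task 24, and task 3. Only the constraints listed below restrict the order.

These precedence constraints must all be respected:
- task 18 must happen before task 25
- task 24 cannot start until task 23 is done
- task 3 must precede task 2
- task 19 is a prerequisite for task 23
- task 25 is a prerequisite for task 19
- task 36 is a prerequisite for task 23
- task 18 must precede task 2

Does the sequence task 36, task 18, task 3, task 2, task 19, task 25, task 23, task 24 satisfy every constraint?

Here task 25 comes after task 19.
Since task 25 is required before task 19, the ordering is invalid.

No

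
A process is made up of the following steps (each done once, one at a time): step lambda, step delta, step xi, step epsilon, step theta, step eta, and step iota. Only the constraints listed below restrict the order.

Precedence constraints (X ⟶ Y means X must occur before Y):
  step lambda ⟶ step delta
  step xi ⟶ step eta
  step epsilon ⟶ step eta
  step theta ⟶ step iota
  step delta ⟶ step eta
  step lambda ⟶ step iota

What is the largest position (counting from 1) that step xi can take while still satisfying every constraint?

The only step forced after step xi (directly or by a chain) is step eta.
With 1 mandatory successor out of 7 steps total, the latest slot for step xi is 7−1 = 6, and it's reachable by doing all non-successors before step xi.

6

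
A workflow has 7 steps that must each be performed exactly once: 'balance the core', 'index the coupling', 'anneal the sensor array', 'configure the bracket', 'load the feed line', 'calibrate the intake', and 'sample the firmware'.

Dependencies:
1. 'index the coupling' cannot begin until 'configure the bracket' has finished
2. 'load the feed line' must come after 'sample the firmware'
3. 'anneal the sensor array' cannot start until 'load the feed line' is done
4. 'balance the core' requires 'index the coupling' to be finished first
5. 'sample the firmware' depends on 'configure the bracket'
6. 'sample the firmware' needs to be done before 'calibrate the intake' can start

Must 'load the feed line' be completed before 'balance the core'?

'load the feed line' and 'balance the core' are not related by any chain of constraints.
There exist valid orderings with 'balance the core' before 'load the feed line', so 'load the feed line' is not required to come first.

No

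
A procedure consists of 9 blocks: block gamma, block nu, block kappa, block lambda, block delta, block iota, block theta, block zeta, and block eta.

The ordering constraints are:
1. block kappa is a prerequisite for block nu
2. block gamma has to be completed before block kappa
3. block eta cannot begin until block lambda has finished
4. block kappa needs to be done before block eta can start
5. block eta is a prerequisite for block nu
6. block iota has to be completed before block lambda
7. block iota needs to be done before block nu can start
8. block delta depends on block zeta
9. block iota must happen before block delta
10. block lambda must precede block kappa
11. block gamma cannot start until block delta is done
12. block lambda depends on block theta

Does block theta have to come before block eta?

Chaining the stated constraints: block theta → block lambda → block eta.
So block theta must precede block eta in any valid ordering.

Yes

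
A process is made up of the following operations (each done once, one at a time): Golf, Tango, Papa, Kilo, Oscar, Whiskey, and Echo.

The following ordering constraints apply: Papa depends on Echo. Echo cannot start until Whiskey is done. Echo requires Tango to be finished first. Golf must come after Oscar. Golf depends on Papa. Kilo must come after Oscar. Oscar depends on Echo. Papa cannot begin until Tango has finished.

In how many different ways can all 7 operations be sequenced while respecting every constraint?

10

2 operations have no prerequisites (Tango, Whiskey), so any of them could come first.
Systematically extending each partial ordering one operation at a time and counting, there are 10 complete orderings.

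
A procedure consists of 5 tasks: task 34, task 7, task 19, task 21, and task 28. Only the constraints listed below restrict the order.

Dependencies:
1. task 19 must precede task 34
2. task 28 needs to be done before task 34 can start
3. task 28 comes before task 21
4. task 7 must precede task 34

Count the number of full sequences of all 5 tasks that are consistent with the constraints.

3 tasks have no prerequisites (task 7, task 19, task 28), so any of them could come first.
Systematically extending each partial ordering one task at a time and counting, there are 18 complete orderings.

18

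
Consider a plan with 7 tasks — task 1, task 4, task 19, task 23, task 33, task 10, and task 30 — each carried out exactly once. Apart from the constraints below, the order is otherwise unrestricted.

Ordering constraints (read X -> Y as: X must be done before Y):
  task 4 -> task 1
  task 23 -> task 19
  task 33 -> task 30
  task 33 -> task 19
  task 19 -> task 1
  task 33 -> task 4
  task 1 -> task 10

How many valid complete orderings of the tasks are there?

28

2 tasks have no prerequisites (task 23, task 33), so any of them could come first.
Counting all ways to extend the partial order to a total order gives 28.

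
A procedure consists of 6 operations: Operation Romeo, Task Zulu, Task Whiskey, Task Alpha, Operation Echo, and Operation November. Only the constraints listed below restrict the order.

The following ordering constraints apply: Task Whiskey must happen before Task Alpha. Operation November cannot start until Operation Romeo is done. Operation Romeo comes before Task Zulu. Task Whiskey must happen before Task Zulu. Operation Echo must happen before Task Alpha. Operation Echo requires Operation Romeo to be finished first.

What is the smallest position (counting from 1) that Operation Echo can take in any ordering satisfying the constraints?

Working backwards through the constraints from Operation Echo, its only required predecessor is Operation Romeo.
So at minimum 1 operation comes before Operation Echo, putting Operation Echo no earlier than position 2. That position is achievable by scheduling exactly that predecessor first.

2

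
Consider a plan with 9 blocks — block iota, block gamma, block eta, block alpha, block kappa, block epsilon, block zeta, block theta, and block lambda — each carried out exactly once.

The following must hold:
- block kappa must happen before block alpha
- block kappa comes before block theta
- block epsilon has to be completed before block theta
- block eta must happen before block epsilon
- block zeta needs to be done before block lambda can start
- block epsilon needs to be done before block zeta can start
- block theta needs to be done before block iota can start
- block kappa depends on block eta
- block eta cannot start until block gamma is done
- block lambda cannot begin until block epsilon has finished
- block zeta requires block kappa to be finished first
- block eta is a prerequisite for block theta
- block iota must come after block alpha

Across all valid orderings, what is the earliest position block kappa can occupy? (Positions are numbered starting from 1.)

3

Every block that must precede block kappa has to come before it. Tracing all chains that end at block kappa, those blocks are: block gamma, block eta — 2 in total.
So at minimum 2 blocks come before block kappa, putting block kappa no earlier than position 3. That position is achievable by scheduling exactly those predecessors first.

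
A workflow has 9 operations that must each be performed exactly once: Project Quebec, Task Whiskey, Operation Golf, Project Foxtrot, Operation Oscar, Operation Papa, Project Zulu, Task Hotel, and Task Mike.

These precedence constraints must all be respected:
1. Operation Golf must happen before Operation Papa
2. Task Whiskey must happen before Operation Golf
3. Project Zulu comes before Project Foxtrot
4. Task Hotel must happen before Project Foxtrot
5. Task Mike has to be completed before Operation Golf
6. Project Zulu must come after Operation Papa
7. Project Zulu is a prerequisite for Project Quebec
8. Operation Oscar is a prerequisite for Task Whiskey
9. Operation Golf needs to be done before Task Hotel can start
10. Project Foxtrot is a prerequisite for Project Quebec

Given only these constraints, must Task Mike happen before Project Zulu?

There is a constraint chain Task Mike → Operation Golf → Operation Papa → Project Zulu.
So Task Mike must precede Project Zulu in any valid ordering.

Yes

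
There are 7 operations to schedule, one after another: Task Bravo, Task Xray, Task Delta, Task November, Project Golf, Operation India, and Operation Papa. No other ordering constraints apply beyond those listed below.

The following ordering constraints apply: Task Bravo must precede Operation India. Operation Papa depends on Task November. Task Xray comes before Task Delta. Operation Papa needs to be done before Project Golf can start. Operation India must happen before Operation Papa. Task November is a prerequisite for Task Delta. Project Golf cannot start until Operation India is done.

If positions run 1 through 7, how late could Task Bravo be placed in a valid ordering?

4

The operations that are forced after Task Bravo, directly or by a chain of constraints, are Project Golf, Operation India, Operation Papa. That's 3 operations.
So at least 3 operations follow Task Bravo, putting Task Bravo no later than position 4. That position is achievable by scheduling everything else first.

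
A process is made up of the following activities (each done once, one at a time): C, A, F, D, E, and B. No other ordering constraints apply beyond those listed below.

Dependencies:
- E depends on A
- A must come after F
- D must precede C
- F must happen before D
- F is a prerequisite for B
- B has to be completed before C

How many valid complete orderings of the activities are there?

Only F has no prerequisites, so it must go first.
Systematically extending each partial ordering one activity at a time and counting, there are 20 complete orderings.

20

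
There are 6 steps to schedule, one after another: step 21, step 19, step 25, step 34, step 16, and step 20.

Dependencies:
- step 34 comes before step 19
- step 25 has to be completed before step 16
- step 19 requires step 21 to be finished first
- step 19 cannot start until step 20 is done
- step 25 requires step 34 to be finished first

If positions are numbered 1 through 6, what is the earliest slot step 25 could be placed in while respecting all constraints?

Working backwards through the constraints from step 25, its only required predecessor is step 34.
So at minimum 1 step comes before step 25, putting step 25 no earlier than position 2. That position is achievable by scheduling exactly that predecessor first.

2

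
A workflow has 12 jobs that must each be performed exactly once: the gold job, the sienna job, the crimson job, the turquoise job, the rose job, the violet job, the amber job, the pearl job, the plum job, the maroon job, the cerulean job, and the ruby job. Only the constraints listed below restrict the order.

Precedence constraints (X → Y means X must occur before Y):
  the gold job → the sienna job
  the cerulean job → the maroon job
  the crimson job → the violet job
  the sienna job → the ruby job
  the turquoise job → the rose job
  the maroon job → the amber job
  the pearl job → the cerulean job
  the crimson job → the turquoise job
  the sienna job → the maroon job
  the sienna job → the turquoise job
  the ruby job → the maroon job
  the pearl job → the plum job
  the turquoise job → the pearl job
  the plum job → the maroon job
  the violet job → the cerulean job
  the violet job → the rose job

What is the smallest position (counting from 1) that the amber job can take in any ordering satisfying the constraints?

The jobs that are forced before the amber job, directly or transitively, are the gold job, the sienna job, the crimson job, the turquoise job, the violet job, the pearl job, the plum job, the maroon job, the cerulean job, the ruby job. That's 10 jobs.
With 10 mandatory predecessors, the earliest the amber job can sit is position 10+1 = 11, and placing just those 10 first achieves it.

11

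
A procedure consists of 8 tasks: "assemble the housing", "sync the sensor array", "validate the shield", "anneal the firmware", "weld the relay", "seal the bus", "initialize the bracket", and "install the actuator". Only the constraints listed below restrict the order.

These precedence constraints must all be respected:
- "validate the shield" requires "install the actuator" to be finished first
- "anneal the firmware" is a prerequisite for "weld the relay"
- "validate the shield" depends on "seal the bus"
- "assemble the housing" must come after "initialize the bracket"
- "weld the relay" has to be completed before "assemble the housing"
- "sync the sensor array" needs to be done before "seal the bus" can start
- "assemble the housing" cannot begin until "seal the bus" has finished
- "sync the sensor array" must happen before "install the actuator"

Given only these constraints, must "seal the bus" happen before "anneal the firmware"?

No

No chain of constraints connects "seal the bus" to "anneal the firmware" in either direction.
A valid ordering placing "anneal the firmware" before "seal the bus" exists, so the answer is no.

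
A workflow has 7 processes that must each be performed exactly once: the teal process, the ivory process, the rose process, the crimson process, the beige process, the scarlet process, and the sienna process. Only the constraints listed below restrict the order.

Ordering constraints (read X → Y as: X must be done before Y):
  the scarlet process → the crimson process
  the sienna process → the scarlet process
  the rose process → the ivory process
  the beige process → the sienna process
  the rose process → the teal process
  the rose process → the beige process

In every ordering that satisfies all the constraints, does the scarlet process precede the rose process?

No

There is a chain the rose process → the beige process → the sienna process → the scarlet process, which puts the rose process before the scarlet process.
So the scarlet process does not have to come before the rose process — it cannot.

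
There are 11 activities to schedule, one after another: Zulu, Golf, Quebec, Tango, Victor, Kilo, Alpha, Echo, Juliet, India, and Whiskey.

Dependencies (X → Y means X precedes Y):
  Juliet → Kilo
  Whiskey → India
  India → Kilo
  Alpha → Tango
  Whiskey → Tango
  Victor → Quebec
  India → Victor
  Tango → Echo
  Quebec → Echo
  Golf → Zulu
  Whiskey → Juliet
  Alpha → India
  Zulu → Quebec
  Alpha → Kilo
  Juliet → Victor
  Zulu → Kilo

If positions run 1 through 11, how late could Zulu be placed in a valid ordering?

8

The activities that are forced after Zulu, directly or by a chain of constraints, are Quebec, Kilo, Echo. That's 3 activities.
With 3 mandatory successors out of 11 activities total, the latest slot for Zulu is 11−3 = 8, and it's reachable by doing all non-successors before Zulu.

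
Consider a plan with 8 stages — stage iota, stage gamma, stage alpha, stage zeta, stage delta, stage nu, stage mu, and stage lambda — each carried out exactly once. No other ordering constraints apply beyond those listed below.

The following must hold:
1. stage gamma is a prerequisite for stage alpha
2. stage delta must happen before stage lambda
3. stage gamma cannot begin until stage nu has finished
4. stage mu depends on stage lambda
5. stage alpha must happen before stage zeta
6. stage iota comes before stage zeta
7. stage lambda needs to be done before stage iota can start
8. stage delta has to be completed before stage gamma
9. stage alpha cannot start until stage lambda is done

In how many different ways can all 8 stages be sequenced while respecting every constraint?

70

The stages with no prerequisites are stage delta, stage nu; any of them can be placed first.
Enumerating by repeatedly choosing an available stage (one whose prerequisites are all placed) gives 70 distinct complete orderings.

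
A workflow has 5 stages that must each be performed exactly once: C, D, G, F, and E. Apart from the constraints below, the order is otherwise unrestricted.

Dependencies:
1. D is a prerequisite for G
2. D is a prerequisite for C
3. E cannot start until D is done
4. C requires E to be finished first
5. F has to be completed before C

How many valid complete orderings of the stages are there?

The stages with no prerequisites are D, F; any of them can be placed first.
Counting all ways to extend the partial order to a total order gives 11.

11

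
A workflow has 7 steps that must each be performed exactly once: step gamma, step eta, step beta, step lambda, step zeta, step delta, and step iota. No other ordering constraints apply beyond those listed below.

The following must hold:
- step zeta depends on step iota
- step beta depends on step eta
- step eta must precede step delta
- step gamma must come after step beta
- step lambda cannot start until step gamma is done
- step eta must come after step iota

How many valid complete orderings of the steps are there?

Only step iota has no prerequisites, so it must go first.
Counting all ways to extend the partial order to a total order gives 24.

24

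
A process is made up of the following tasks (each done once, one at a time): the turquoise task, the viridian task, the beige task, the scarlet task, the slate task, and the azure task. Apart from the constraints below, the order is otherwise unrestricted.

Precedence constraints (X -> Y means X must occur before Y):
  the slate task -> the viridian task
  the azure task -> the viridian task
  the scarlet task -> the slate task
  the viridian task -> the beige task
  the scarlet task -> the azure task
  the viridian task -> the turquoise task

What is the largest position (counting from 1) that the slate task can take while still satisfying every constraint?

Every task that must follow the slate task has to come after it. Tracing all chains starting from the slate task, those tasks are: the turquoise task, the viridian task, the beige task — 3 in total.
So at least 3 tasks follow the slate task, putting the slate task no later than position 3. That position is achievable by scheduling everything else first.

3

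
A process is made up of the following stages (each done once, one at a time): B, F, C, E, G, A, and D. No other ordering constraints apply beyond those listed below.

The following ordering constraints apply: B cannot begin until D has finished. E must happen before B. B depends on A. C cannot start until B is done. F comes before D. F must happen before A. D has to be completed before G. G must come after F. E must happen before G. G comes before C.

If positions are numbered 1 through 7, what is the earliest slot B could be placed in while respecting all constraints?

Working backwards through the constraints from B, its full set of required predecessors is F, E, A, D — 4 of them.
With 4 mandatory predecessors, the earliest B can sit is position 4+1 = 5, and placing just those 4 first achieves it.

5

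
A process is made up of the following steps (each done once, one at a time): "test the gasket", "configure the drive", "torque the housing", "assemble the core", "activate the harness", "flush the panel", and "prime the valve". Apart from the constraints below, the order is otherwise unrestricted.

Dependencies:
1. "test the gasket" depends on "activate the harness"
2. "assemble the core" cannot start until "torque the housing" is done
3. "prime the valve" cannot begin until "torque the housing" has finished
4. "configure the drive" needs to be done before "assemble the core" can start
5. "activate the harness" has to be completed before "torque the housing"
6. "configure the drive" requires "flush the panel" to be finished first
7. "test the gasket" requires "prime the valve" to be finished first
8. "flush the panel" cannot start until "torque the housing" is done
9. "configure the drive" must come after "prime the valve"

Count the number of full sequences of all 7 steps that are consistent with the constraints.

7

"activate the harness" is the only step with nothing required before it, so every ordering starts there.
Systematically extending each partial ordering one step at a time and counting, there are 7 complete orderings.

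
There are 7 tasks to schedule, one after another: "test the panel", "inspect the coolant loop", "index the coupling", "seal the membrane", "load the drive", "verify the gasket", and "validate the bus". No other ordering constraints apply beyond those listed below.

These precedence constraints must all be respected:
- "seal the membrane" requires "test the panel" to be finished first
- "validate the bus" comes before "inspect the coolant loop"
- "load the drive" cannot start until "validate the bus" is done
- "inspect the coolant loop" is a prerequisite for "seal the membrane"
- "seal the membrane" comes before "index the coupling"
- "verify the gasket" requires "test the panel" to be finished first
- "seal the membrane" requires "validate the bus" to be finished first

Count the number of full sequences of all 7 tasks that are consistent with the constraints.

66

The tasks with no prerequisites are "test the panel", "validate the bus"; any of them can be placed first.
Systematically extending each partial ordering one task at a time and counting, there are 66 complete orderings.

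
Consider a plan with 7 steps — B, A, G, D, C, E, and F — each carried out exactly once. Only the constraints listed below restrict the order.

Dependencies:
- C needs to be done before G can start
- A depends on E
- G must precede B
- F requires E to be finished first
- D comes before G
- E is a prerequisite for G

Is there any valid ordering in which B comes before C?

There is a dependency chain C → G → B, so B always comes after C.
So no valid ordering can have B before C.

No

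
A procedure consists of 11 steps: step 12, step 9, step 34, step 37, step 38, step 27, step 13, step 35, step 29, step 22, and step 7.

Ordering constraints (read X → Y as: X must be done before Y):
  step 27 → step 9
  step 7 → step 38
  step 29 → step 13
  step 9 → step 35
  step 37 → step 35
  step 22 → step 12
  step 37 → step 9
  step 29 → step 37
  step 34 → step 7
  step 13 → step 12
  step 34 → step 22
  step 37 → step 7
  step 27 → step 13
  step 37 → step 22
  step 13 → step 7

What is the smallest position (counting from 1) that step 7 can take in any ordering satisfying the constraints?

6

Working backwards through the constraints from step 7, its full set of required predecessors is step 34, step 37, step 27, step 13, step 29 — 5 of them.
So at minimum 5 steps come before step 7, putting step 7 no earlier than position 6. That position is achievable by scheduling exactly those predecessors first.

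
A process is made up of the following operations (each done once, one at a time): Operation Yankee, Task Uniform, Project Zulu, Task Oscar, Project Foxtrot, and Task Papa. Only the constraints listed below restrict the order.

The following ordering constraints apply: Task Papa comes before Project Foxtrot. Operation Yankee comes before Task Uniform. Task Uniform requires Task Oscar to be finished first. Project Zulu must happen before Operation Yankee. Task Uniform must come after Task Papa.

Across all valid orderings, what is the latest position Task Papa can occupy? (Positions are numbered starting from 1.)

4

Following every chain forward from Task Papa, the operations that must come later are Task Uniform, Project Foxtrot — 2 of them.
With 2 mandatory successors out of 6 operations total, the latest slot for Task Papa is 6−2 = 4, and it's reachable by doing all non-successors before Task Papa.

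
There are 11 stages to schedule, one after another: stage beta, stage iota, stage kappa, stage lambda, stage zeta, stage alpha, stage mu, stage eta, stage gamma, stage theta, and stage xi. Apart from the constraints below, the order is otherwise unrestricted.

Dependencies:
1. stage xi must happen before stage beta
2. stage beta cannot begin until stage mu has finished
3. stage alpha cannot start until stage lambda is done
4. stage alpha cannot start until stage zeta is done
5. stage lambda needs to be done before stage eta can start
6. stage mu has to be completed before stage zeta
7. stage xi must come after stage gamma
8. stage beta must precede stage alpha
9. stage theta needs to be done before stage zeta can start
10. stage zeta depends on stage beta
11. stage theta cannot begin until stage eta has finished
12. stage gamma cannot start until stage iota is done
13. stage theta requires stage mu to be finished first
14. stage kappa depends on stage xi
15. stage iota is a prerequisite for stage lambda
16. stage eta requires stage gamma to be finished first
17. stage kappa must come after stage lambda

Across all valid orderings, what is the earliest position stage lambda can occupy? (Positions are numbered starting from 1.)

Working backwards through the constraints from stage lambda, its only required predecessor is stage iota.
With 1 mandatory predecessor, the earliest stage lambda can sit is position 1+1 = 2, and placing just that one first achieves it.

2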